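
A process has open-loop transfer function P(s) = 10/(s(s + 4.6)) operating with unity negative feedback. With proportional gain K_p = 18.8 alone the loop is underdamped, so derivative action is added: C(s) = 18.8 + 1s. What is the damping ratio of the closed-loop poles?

Forward path: (18.8 + 1s)·10/(s(s+4.6)). The closed-loop characteristic equation is s² + (4.6 + 10·1)s + 10·18.8 = 0.
That is s² + 14.6s + 188 = 0, so ω_n = 13.71 rad/s and ζ = 14.6/(2·13.71) = 0.5324.

ζ = 0.532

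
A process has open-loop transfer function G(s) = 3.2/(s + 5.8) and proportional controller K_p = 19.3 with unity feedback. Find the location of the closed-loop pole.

Closed-loop transfer function: T(s) = K_p·G(s)/(1 + K_p·G(s)) = 61.76/(s + 5.8 + 61.76) = 61.76/(s + 67.56).
The closed-loop pole is at s = −67.56.

s = -67.56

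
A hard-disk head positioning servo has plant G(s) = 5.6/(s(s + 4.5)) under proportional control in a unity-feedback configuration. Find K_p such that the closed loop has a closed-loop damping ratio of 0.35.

K_p = 7.38

Closed-loop characteristic equation: s² + 4.5s + K_p·5.6 = 0.
So ω_n = √(5.6K_p) and 2ζω_n = 4.5, giving ζ = 4.5/(2√(5.6K_p)).
Setting ζ = 0.35: √(5.6K_p) = 4.5/(2·0.35) = 6.429, so K_p = 41.33/5.6 = 7.38.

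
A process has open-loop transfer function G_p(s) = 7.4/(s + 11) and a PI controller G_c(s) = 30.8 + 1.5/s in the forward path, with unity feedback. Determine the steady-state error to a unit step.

0

The open loop G_c(s)G_p(s) has a pole at the origin (type 1), so the static position error constant is infinite and e_ss = 1/(1+∞) = 0.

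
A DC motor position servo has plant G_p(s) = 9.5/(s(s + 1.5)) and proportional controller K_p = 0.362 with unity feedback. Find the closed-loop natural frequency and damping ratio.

1 + K_p·G_p(s) = 0 gives s² + 1.5s + 3.439 = 0.
So ω_n² = 3.439 ⇒ ω_n = 1.854 rad/s, and ζ = 1.5/(2ω_n) = 0.404.

ω_n = 1.85 rad/s, ζ = 0.404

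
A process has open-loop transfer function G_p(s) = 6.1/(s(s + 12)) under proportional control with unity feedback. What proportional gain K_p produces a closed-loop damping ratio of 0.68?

K_p = 12.8

Closed-loop characteristic equation: s² + 12s + K_p·6.1 = 0.
So ω_n = √(6.1K_p) and 2ζω_n = 12, giving ζ = 12/(2√(6.1K_p)).
Setting ζ = 0.68: √(6.1K_p) = 12/(2·0.68) = 8.824, so K_p = 77.85/6.1 = 12.8.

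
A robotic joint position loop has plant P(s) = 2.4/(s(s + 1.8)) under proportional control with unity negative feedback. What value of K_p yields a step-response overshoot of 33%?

From %OS = 100·exp(−πζ/√(1−ζ²)) = 33%, ζ = −ln(0.33)/√(π²+ln²(0.33)) = 0.3328.
Characteristic equation s² + 1.8s + 2.4K_p = 0 gives ζ = 1.8/(2√(2.4K_p)).
Setting ζ = 0.3328: √(2.4K_p) = 1.8/(2·0.3328) = 2.704, so K_p = 7.314/2.4 = 3.05.

K_p = 3.05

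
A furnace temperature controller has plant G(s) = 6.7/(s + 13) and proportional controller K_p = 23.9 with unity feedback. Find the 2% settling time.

Closed-loop transfer function: T(s) = K_p·G(s)/(1 + K_p·G(s)) = 160.1/(s + 13 + 160.1) = 160.1/(s + 173.1).
Time constant τ = 1/173.1 = 0.005776 s, so the 2% settling time is about 4τ = 0.0231 s.

T_s ≈ 0.0231 s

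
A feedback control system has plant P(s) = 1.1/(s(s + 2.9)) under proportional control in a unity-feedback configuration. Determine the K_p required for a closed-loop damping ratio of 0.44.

K_p = 9.87

Closed-loop characteristic equation: s² + 2.9s + K_p·1.1 = 0.
So ω_n = √(1.1K_p) and 2ζω_n = 2.9, giving ζ = 2.9/(2√(1.1K_p)).
Setting ζ = 0.44: √(1.1K_p) = 2.9/(2·0.44) = 3.295, so K_p = 10.86/1.1 = 9.87.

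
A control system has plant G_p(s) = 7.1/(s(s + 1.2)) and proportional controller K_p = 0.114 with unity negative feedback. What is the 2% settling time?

T_s ≈ 6.67 s

Closed-loop characteristic equation: s² + 1.2s + 0.8094 = 0, so ω_n = 0.8997 rad/s and ζ = 1.2/(2·0.8997) = 0.6669.
2% settling time T_s ≈ 4/(ζω_n) = 4/0.6 = 6.67 s.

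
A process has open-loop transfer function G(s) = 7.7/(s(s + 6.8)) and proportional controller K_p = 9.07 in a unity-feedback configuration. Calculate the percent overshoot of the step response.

24.7%

The closed-loop denominator s² + 6.8s + 69.84 gives ω_n = √69.84 = 8.357 and ζ = 6.8/(2ω_n) = 0.4068.
%OS = 100·exp(−πζ/√(1−ζ²)) = 100·exp(−π·0.4068/√0.8345) = 24.7%.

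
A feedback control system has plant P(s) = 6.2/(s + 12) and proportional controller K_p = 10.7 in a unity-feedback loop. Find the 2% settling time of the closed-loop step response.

Closed-loop transfer function: T(s) = K_p·P(s)/(1 + K_p·P(s)) = 66.34/(s + 12 + 66.34) = 66.34/(s + 78.34).
Time constant τ = 1/78.34 = 0.01276 s, so the 2% settling time is about 4τ = 0.0511 s.

T_s ≈ 0.0511 s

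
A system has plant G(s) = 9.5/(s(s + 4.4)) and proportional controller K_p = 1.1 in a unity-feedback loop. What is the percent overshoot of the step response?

The closed-loop denominator s² + 4.4s + 10.45 gives ω_n = √10.45 = 3.233 and ζ = 4.4/(2ω_n) = 0.6806.
%OS = 100·exp(−πζ/√(1−ζ²)) = 100·exp(−π·0.6806/√0.5368) = 5.4%.

5.4%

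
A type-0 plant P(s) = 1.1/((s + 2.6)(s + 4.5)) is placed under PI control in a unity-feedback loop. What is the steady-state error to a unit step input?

0

The PI controller's integrator makes the forward path type 1, so e_ss to a step is zero.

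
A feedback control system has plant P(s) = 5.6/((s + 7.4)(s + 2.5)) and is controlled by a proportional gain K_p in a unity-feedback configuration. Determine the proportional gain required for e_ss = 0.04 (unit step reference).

K_p = 79.3

The loop is type 0, so e_ss(step) = 1/(1 + K_pos) with K_pos = K_p·P(0).
P(0) = 0.3027. Require 1/(1 + K_p·0.3027) = 0.04, so 1 + 0.3027·K_p = 25.
K_p = (25 − 1)/0.3027 = 79.3.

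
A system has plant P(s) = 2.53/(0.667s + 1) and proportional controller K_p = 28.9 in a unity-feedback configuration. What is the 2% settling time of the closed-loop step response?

T_s ≈ 0.036 s

Closed loop: T(s) = K_p·P/(1+K_p·P) = 73.12/(0.667s + 1 + 73.12), with pole at s = −(1 + 73.12)/0.667 = −111.1.
τ = 1/111.1 = 0.008999 s, so 2% settling time ≈ 4τ = 0.036 s.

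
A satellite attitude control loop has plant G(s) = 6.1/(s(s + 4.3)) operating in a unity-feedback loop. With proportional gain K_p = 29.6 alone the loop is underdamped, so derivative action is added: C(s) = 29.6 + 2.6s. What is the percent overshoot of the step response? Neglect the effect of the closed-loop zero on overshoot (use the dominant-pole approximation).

Forward path: (29.6 + 2.6s)·6.1/(s(s+4.3)). The closed-loop characteristic equation is s² + (4.3 + 6.1·2.6)s + 6.1·29.6 = 0.
That is s² + 20.16s + 180.6 = 0, so ω_n = 13.44 rad/s and ζ = 20.16/(2·13.44) = 0.7502.
%OS = 100·exp(−πζ/√(1−ζ²)) = 2.83%.

2.83%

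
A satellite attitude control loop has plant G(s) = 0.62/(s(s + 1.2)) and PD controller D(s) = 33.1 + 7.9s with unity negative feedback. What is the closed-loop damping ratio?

ζ = 0.673

Forward path: (33.1 + 7.9s)·0.62/(s(s+1.2)). The closed-loop characteristic equation is s² + (1.2 + 0.62·7.9)s + 0.62·33.1 = 0.
That is s² + 6.098s + 20.52 = 0, so ω_n = 4.53 rad/s and ζ = 6.098/(2·4.53) = 0.6731.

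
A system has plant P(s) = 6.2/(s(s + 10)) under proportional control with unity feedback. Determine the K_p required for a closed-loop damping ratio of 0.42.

Closed-loop characteristic equation: s² + 10s + K_p·6.2 = 0.
So ω_n = √(6.2K_p) and 2ζω_n = 10, giving ζ = 10/(2√(6.2K_p)).
Setting ζ = 0.42: √(6.2K_p) = 10/(2·0.42) = 11.9, so K_p = 141.7/6.2 = 22.9.

K_p = 22.9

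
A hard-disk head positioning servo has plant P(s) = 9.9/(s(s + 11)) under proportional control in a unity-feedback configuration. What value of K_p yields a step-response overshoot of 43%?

From %OS = 100·exp(−πζ/√(1−ζ²)) = 43%, ζ = −ln(0.43)/√(π²+ln²(0.43)) = 0.2594.
Characteristic equation s² + 11s + 9.9K_p = 0 gives ζ = 11/(2√(9.9K_p)).
Setting ζ = 0.2594: √(9.9K_p) = 11/(2·0.2594) = 21.2, so K_p = 449.4/9.9 = 45.4.

K_p = 45.4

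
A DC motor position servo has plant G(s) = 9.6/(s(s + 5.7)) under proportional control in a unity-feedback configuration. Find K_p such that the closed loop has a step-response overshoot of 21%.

K_p = 4.27

From %OS = 100·exp(−πζ/√(1−ζ²)) = 21%, ζ = −ln(0.21)/√(π²+ln²(0.21)) = 0.4449.
Characteristic equation s² + 5.7s + 9.6K_p = 0 gives ζ = 5.7/(2√(9.6K_p)).
Setting ζ = 0.4449: √(9.6K_p) = 5.7/(2·0.4449) = 6.406, so K_p = 41.04/9.6 = 4.27.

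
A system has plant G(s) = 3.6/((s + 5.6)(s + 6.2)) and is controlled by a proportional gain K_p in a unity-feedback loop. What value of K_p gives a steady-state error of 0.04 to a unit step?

The loop is type 0, so e_ss(step) = 1/(1 + K_pos) with K_pos = K_p·G(0).
G(0) = 0.1037. Require 1/(1 + K_p·0.1037) = 0.04, so 1 + 0.1037·K_p = 25.
K_p = (25 − 1)/0.1037 = 231.

K_p = 231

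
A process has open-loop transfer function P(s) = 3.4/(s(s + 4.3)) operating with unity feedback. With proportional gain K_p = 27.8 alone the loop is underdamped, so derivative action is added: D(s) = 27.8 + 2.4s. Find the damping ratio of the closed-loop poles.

ζ = 0.641

Forward path: (27.8 + 2.4s)·3.4/(s(s+4.3)). The closed-loop characteristic equation is s² + (4.3 + 3.4·2.4)s + 3.4·27.8 = 0.
That is s² + 12.46s + 94.52 = 0, so ω_n = 9.722 rad/s and ζ = 12.46/(2·9.722) = 0.6408.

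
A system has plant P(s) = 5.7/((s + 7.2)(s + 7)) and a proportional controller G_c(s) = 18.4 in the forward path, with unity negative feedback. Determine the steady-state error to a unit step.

0.325

The loop is type 0. Static position error constant K_pos = G_c(0)·P(0) = 18.4·0.1131 = 2.081.
Steady-state error to a unit step: e_ss = 1/(1+K_pos) = 1/3.081 = 0.325.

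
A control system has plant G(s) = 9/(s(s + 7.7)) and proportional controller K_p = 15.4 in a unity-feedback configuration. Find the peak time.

T_p = 0.282 s

From 1 + K_pG(s) = 0: s² + 7.7s + 138.6 = 0 ⇒ ω_n = 11.77, ζ = 0.327.
Damped frequency ω_d = ω_n√(1−ζ²) = 11.13 rad/s, so peak time T_p = π/ω_d = 0.282 s.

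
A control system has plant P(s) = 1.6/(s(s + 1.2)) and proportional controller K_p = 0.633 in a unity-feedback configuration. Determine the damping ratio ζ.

The closed-loop denominator is s(s+1.2) + 0.633·1.6 = s² + 1.2s + 1.013.
So ω_n² = 1.013 ⇒ ω_n = 1.006 rad/s, and ζ = 1.2/(2ω_n) = 0.596.

ζ = 0.596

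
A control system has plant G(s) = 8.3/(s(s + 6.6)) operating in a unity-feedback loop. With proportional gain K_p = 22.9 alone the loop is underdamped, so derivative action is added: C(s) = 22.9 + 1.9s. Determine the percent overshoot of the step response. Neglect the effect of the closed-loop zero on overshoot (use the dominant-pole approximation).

1.28%

Forward path: (22.9 + 1.9s)·8.3/(s(s+6.6)). The closed-loop characteristic equation is s² + (6.6 + 8.3·1.9)s + 8.3·22.9 = 0.
That is s² + 22.37s + 190.1 = 0, so ω_n = 13.79 rad/s and ζ = 22.37/(2·13.79) = 0.8113.
%OS = 100·exp(−πζ/√(1−ζ²)) = 1.28%.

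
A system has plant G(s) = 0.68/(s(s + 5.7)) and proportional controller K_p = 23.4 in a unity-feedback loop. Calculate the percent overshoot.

4.04%

From 1 + K_pG(s) = 0: s² + 5.7s + 15.91 = 0 ⇒ ω_n = 3.989, ζ = 0.7145.
%OS = 100·exp(−πζ/√(1−ζ²)) = 100·exp(−π·0.7145/√0.4895) = 4.04%.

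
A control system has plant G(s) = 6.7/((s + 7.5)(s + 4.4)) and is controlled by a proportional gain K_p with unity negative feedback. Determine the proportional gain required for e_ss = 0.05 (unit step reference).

Steady-state error for a unit step on this type-0 loop is 1/(1 + K_p·G(0)).
G(0) = 0.203. Require 1/(1 + K_p·0.203) = 0.05, so 1 + 0.203·K_p = 20.
K_p = (20 − 1)/0.203 = 93.6.

K_p = 93.6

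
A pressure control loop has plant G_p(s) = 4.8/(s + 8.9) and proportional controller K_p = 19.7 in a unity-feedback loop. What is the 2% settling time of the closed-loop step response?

Closed-loop transfer function: T(s) = K_p·G_p(s)/(1 + K_p·G_p(s)) = 94.56/(s + 8.9 + 94.56) = 94.56/(s + 103.5).
Time constant τ = 1/103.5 = 0.009666 s, so the 2% settling time is about 4τ = 0.0387 s.

T_s ≈ 0.0387 s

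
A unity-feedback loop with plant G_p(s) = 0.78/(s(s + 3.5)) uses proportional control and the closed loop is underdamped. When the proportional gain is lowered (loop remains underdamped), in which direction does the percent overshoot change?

decrease

ζ = 3.5/(2√(0.78K_p)) rises as K_p falls; higher damping means less overshoot.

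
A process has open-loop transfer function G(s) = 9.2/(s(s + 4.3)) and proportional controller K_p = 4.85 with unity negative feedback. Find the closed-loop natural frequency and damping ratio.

ω_n = 6.68 rad/s, ζ = 0.322

With unity feedback the closed-loop characteristic equation is s² + 4.3s + 4.85·9.2 = s² + 4.3s + 44.62 = 0.
Matching s² + 2ζω_n s + ω_n²: ω_n = √44.62 = 6.68 rad/s and 2ζω_n = 4.3, so ζ = 4.3/(2·6.68) = 0.322.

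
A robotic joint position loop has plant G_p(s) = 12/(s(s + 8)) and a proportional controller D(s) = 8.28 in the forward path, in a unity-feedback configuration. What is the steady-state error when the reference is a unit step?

0

The open loop D(s)G_p(s) has a pole at the origin (type 1), so the static position error constant is infinite and e_ss = 1/(1+∞) = 0.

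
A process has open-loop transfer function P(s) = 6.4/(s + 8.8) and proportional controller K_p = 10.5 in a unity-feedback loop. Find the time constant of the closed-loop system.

Closed-loop transfer function: T(s) = K_p·P(s)/(1 + K_p·P(s)) = 67.2/(s + 8.8 + 67.2) = 67.2/(s + 76).
Time constant τ = 1/76 = 0.0132 s.

τ = 0.0132 s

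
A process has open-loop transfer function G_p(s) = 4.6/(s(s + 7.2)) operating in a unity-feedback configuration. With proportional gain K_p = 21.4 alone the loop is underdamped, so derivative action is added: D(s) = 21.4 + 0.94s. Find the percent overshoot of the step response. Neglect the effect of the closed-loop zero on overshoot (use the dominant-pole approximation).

Forward path: (21.4 + 0.94s)·4.6/(s(s+7.2)). The closed-loop characteristic equation is s² + (7.2 + 4.6·0.94)s + 4.6·21.4 = 0.
That is s² + 11.52s + 98.44 = 0, so ω_n = 9.922 rad/s and ζ = 11.52/(2·9.922) = 0.5807.
%OS = 100·exp(−πζ/√(1−ζ²)) = 10.6%.

10.6%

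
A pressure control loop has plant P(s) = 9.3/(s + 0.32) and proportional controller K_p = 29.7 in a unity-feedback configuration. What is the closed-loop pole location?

Closed-loop transfer function: T(s) = K_p·P(s)/(1 + K_p·P(s)) = 276.2/(s + 0.32 + 276.2) = 276.2/(s + 276.5).
The closed-loop pole is at s = −276.5.

s = -276.5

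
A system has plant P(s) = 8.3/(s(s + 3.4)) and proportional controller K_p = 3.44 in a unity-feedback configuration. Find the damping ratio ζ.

The closed-loop denominator is s(s+3.4) + 3.44·8.3 = s² + 3.4s + 28.55.
Matching s² + 2ζω_n s + ω_n²: ω_n = √28.55 = 5.343 rad/s and 2ζω_n = 3.4, so ζ = 3.4/(2·5.343) = 0.318.

ζ = 0.318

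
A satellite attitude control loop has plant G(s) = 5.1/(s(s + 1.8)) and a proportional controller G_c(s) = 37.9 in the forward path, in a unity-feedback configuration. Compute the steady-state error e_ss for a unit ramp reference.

0.00931

The loop has one pole at the origin (type 1). Velocity error constant K_v = lim_{s→0} s·G_c(s)G(s) = 37.9·5.1/1.8 = 107.4.
Steady-state error to a unit ramp: e_ss = 1/K_v = 0.00931.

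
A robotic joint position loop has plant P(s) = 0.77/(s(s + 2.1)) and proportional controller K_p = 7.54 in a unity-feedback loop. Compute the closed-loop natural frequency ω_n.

ω_n = 2.41 rad/s

With unity feedback the closed-loop characteristic equation is s² + 2.1s + 7.54·0.77 = s² + 2.1s + 5.806 = 0.
So ω_n² = 5.806 ⇒ ω_n = 2.41 rad/s, and ζ = 2.1/(2ω_n) = 0.436.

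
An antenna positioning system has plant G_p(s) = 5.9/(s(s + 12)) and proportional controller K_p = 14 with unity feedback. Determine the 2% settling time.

T_s ≈ 0.667 s

From 1 + K_pG_p(s) = 0: s² + 12s + 82.6 = 0 ⇒ ω_n = 9.088, ζ = 0.6602.
2% settling time T_s ≈ 4/(ζω_n) = 4/6 = 0.667 s.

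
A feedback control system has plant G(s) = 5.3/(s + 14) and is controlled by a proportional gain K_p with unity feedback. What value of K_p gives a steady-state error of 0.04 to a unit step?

K_p = 63.4

The loop is type 0, so e_ss(step) = 1/(1 + K_pos) with K_pos = K_p·G(0).
G(0) = 0.3786. Require 1/(1 + K_p·0.3786) = 0.04, so 1 + 0.3786·K_p = 25.
K_p = (25 − 1)/0.3786 = 63.4.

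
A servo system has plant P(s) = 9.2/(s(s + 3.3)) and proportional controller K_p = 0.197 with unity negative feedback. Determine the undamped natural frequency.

With unity feedback the closed-loop characteristic equation is s² + 3.3s + 0.197·9.2 = s² + 3.3s + 1.812 = 0.
Matching s² + 2ζω_n s + ω_n²: ω_n = √1.812 = 1.346 rad/s and 2ζω_n = 3.3, so ζ = 3.3/(2·1.346) = 1.23.

ω_n = 1.35 rad/s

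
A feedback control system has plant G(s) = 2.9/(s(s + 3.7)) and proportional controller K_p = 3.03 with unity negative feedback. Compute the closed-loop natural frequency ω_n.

ω_n = 2.96 rad/s

1 + K_p·G(s) = 0 gives s² + 3.7s + 8.787 = 0.
Matching s² + 2ζω_n s + ω_n²: ω_n = √8.787 = 2.964 rad/s and 2ζω_n = 3.7, so ζ = 3.7/(2·2.964) = 0.624.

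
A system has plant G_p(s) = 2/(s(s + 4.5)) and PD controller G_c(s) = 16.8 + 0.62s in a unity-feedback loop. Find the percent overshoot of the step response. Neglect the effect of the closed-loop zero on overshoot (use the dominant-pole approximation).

16.7%

Forward path: (16.8 + 0.62s)·2/(s(s+4.5)). The closed-loop characteristic equation is s² + (4.5 + 2·0.62)s + 2·16.8 = 0.
That is s² + 5.74s + 33.6 = 0, so ω_n = 5.797 rad/s and ζ = 5.74/(2·5.797) = 0.4951.
%OS = 100·exp(−πζ/√(1−ζ²)) = 16.7%.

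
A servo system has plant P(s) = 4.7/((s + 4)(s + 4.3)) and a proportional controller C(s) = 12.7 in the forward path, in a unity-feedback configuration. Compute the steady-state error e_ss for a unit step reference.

0.224

The loop is type 0. Static position error constant K_pos = C(0)·P(0) = 12.7·0.2733 = 3.47.
Steady-state error to a unit step: e_ss = 1/(1+K_pos) = 1/4.47 = 0.224.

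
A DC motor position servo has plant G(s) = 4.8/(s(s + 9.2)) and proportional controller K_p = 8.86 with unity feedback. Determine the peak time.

T_p = 0.68 s

The closed-loop denominator s² + 9.2s + 42.53 gives ω_n = √42.53 = 6.521 and ζ = 9.2/(2ω_n) = 0.7054.
Damped frequency ω_d = ω_n√(1−ζ²) = 4.623 rad/s, so peak time T_p = π/ω_d = 0.68 s.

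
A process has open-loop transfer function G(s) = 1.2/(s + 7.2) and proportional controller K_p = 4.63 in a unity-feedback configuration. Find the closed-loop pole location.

Closed-loop transfer function: T(s) = K_p·G(s)/(1 + K_p·G(s)) = 5.556/(s + 7.2 + 5.556) = 5.556/(s + 12.76).
The closed-loop pole is at s = −12.76.

s = -12.76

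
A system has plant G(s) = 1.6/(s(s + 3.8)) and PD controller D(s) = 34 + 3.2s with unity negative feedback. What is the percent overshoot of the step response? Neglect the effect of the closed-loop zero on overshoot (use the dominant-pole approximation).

Forward path: (34 + 3.2s)·1.6/(s(s+3.8)). The closed-loop characteristic equation is s² + (3.8 + 1.6·3.2)s + 1.6·34 = 0.
That is s² + 8.92s + 54.4 = 0, so ω_n = 7.376 rad/s and ζ = 8.92/(2·7.376) = 0.6047.
%OS = 100·exp(−πζ/√(1−ζ²)) = 9.21%.

9.21%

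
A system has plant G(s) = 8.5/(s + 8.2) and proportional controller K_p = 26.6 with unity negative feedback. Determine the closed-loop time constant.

τ = 0.00427 s

Closed-loop transfer function: T(s) = K_p·G(s)/(1 + K_p·G(s)) = 226.1/(s + 8.2 + 226.1) = 226.1/(s + 234.3).
Time constant τ = 1/234.3 = 0.00427 s.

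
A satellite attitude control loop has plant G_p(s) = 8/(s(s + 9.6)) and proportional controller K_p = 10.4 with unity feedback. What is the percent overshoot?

14.3%

Closed-loop characteristic equation: s² + 9.6s + 83.2 = 0, so ω_n = 9.121 rad/s and ζ = 9.6/(2·9.121) = 0.5262.
%OS = 100·exp(−πζ/√(1−ζ²)) = 100·exp(−π·0.5262/√0.7231) = 14.3%.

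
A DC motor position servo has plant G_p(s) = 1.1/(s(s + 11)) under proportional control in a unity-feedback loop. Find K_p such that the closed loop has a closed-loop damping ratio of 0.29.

Closed-loop characteristic equation: s² + 11s + K_p·1.1 = 0.
So ω_n = √(1.1K_p) and 2ζω_n = 11, giving ζ = 11/(2√(1.1K_p)).
Setting ζ = 0.29: √(1.1K_p) = 11/(2·0.29) = 18.97, so K_p = 359.7/1.1 = 327.

K_p = 327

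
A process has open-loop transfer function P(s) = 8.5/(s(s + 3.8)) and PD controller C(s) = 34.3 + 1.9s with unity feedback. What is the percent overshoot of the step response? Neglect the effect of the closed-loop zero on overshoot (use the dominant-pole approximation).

10.4%

Forward path: (34.3 + 1.9s)·8.5/(s(s+3.8)). The closed-loop characteristic equation is s² + (3.8 + 8.5·1.9)s + 8.5·34.3 = 0.
That is s² + 19.95s + 291.5 = 0, so ω_n = 17.07 rad/s and ζ = 19.95/(2·17.07) = 0.5842.
%OS = 100·exp(−πζ/√(1−ζ²)) = 10.4%.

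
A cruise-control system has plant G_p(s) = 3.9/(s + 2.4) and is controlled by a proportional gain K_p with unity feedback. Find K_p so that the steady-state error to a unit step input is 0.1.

K_p = 5.54

For a type-0 loop with proportional control, e_ss = 1/(1 + K_p·G_p(0)).
G_p(0) = 1.625. Require 1/(1 + K_p·1.625) = 0.1, so 1 + 1.625·K_p = 10.
K_p = (10 − 1)/1.625 = 5.54.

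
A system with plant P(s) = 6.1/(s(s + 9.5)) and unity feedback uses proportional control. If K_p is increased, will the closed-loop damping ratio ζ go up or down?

decrease

ζ = 9.5/(2√(6.1K_p)); increasing K_p raises the denominator, so ζ falls.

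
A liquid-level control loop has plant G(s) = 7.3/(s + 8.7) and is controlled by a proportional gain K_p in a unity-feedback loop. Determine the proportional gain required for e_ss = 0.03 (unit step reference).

K_p = 38.5

For a type-0 loop with proportional control, e_ss = 1/(1 + K_p·G(0)).
G(0) = 0.8391. Require 1/(1 + K_p·0.8391) = 0.03, so 1 + 0.8391·K_p = 33.33.
K_p = (33.33 − 1)/0.8391 = 38.5.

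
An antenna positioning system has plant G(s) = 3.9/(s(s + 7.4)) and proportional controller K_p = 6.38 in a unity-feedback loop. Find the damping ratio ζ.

ζ = 0.742

1 + K_p·G(s) = 0 gives s² + 7.4s + 24.88 = 0.
So ω_n² = 24.88 ⇒ ω_n = 4.988 rad/s, and ζ = 7.4/(2ω_n) = 0.742.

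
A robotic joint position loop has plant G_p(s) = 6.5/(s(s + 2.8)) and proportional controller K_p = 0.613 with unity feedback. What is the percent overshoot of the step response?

From 1 + K_pG_p(s) = 0: s² + 2.8s + 3.984 = 0 ⇒ ω_n = 1.996, ζ = 0.7014.
%OS = 100·exp(−πζ/√(1−ζ²)) = 100·exp(−π·0.7014/√0.5081) = 4.55%.

4.55%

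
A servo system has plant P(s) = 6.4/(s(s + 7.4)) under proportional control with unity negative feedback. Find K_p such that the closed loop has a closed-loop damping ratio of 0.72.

K_p = 4.13

Closed-loop characteristic equation: s² + 7.4s + K_p·6.4 = 0.
So ω_n = √(6.4K_p) and 2ζω_n = 7.4, giving ζ = 7.4/(2√(6.4K_p)).
Setting ζ = 0.72: √(6.4K_p) = 7.4/(2·0.72) = 5.139, so K_p = 26.41/6.4 = 4.13.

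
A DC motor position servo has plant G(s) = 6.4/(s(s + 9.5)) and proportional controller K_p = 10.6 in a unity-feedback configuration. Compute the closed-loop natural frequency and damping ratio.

With unity feedback the closed-loop characteristic equation is s² + 9.5s + 10.6·6.4 = s² + 9.5s + 67.84 = 0.
Matching s² + 2ζω_n s + ω_n²: ω_n = √67.84 = 8.237 rad/s and 2ζω_n = 9.5, so ζ = 9.5/(2·8.237) = 0.577.

ω_n = 8.24 rad/s, ζ = 0.577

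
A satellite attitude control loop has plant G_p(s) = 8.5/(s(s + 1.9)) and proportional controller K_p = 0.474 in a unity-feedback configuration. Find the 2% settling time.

The closed-loop denominator s² + 1.9s + 4.029 gives ω_n = √4.029 = 2.007 and ζ = 1.9/(2ω_n) = 0.4733.
2% settling time T_s ≈ 4/(ζω_n) = 4/0.95 = 4.21 s.

T_s ≈ 4.21 s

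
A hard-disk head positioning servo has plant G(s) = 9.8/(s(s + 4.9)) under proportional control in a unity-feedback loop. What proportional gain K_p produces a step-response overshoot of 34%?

K_p = 5.81

From %OS = 100·exp(−πζ/√(1−ζ²)) = 34%, ζ = −ln(0.34)/√(π²+ln²(0.34)) = 0.3248.
Characteristic equation s² + 4.9s + 9.8K_p = 0 gives ζ = 4.9/(2√(9.8K_p)).
Setting ζ = 0.3248: √(9.8K_p) = 4.9/(2·0.3248) = 7.544, so K_p = 56.91/9.8 = 5.81.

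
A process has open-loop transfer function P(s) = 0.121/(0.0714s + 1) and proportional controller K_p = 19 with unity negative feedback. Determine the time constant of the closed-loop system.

τ = 0.0216 s

Closed loop: T(s) = K_p·P/(1+K_p·P) = 2.299/(0.0714s + 1 + 2.299), with pole at s = −(1 + 2.299)/0.0714 = −46.2.
Closed-loop time constant τ = 1/46.2 = 0.0216 s.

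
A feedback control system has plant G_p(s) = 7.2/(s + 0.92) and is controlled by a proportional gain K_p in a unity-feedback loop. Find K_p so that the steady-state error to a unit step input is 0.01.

K_p = 12.7

Steady-state error for a unit step on this type-0 loop is 1/(1 + K_p·G_p(0)).
G_p(0) = 7.826. Require 1/(1 + K_p·7.826) = 0.01, so 1 + 7.826·K_p = 100.
K_p = (100 − 1)/7.826 = 12.7.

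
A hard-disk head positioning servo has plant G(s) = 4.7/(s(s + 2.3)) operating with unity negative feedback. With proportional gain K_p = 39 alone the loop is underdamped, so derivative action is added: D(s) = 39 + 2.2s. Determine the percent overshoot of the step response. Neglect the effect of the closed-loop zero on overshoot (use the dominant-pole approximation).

19%

Forward path: (39 + 2.2s)·4.7/(s(s+2.3)). The closed-loop characteristic equation is s² + (2.3 + 4.7·2.2)s + 4.7·39 = 0.
That is s² + 12.64s + 183.3 = 0, so ω_n = 13.54 rad/s and ζ = 12.64/(2·13.54) = 0.4668.
%OS = 100·exp(−πζ/√(1−ζ²)) = 19%.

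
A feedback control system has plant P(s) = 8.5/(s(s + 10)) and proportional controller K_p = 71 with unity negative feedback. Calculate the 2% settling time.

T_s ≈ 0.8 s

Closed-loop characteristic equation: s² + 10s + 603.5 = 0, so ω_n = 24.57 rad/s and ζ = 10/(2·24.57) = 0.2035.
2% settling time T_s ≈ 4/(ζω_n) = 4/5 = 0.8 s.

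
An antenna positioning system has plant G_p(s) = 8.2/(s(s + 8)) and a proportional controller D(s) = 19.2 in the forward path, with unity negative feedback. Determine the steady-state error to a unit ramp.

0.0508

The loop has one pole at the origin (type 1). Velocity error constant K_v = lim_{s→0} s·D(s)G_p(s) = 19.2·8.2/8 = 19.68.
Steady-state error to a unit ramp: e_ss = 1/K_v = 0.0508.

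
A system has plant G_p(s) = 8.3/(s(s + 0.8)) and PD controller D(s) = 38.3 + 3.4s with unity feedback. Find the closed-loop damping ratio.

Forward path: (38.3 + 3.4s)·8.3/(s(s+0.8)). The closed-loop characteristic equation is s² + (0.8 + 8.3·3.4)s + 8.3·38.3 = 0.
That is s² + 29.02s + 317.9 = 0, so ω_n = 17.83 rad/s and ζ = 29.02/(2·17.83) = 0.8138.

ζ = 0.814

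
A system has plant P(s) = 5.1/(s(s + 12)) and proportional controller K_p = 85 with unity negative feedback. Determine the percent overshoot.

Closed-loop characteristic equation: s² + 12s + 433.5 = 0, so ω_n = 20.82 rad/s and ζ = 12/(2·20.82) = 0.2882.
%OS = 100·exp(−πζ/√(1−ζ²)) = 100·exp(−π·0.2882/√0.917) = 38.9%.

38.9%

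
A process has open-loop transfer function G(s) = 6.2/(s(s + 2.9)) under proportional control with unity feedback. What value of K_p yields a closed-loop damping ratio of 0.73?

Closed-loop characteristic equation: s² + 2.9s + K_p·6.2 = 0.
So ω_n = √(6.2K_p) and 2ζω_n = 2.9, giving ζ = 2.9/(2√(6.2K_p)).
Setting ζ = 0.73: √(6.2K_p) = 2.9/(2·0.73) = 1.986, so K_p = 3.945/6.2 = 0.636.

K_p = 0.636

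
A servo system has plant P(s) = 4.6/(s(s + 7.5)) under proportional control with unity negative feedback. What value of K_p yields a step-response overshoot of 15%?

K_p = 11.4

From %OS = 100·exp(−πζ/√(1−ζ²)) = 15%, ζ = −ln(0.15)/√(π²+ln²(0.15)) = 0.5169.
Characteristic equation s² + 7.5s + 4.6K_p = 0 gives ζ = 7.5/(2√(4.6K_p)).
Setting ζ = 0.5169: √(4.6K_p) = 7.5/(2·0.5169) = 7.254, so K_p = 52.63/4.6 = 11.4.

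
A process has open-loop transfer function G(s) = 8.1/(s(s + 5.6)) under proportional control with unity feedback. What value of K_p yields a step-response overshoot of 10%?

From %OS = 100·exp(−πζ/√(1−ζ²)) = 10%, ζ = −ln(0.1)/√(π²+ln²(0.1)) = 0.5912.
Characteristic equation s² + 5.6s + 8.1K_p = 0 gives ζ = 5.6/(2√(8.1K_p)).
Setting ζ = 0.5912: √(8.1K_p) = 5.6/(2·0.5912) = 4.736, so K_p = 22.43/8.1 = 2.77.

K_p = 2.77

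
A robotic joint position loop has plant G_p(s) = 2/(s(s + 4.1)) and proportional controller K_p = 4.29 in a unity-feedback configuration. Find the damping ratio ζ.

ζ = 0.7

The closed-loop denominator is s(s+4.1) + 4.29·2 = s² + 4.1s + 8.58.
Matching s² + 2ζω_n s + ω_n²: ω_n = √8.58 = 2.929 rad/s and 2ζω_n = 4.1, so ζ = 4.1/(2·2.929) = 0.7.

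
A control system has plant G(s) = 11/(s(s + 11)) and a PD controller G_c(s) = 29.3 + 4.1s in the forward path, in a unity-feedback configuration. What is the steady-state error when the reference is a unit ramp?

The loop has one pole at the origin (type 1). Velocity error constant K_v = lim_{s→0} s·G_c(s)G(s) = 29.3·11/11 = 29.3.
Steady-state error to a unit ramp: e_ss = 1/K_v = 0.0341.

0.0341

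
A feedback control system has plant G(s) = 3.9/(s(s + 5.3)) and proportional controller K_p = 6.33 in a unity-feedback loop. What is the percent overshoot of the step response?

From 1 + K_pG(s) = 0: s² + 5.3s + 24.69 = 0 ⇒ ω_n = 4.969, ζ = 0.5333.
%OS = 100·exp(−πζ/√(1−ζ²)) = 100·exp(−π·0.5333/√0.7155) = 13.8%.

13.8%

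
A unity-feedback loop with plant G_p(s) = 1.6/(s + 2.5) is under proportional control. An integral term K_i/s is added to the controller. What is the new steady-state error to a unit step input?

Adding integral action puts a pole at s = 0 in the forward path, raising the system type to 1; a type-1 loop has zero steady-state error to a step.

0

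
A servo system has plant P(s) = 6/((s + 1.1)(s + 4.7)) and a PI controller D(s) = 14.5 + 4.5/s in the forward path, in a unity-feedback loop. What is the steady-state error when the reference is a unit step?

The open loop D(s)P(s) has a pole at the origin (type 1), so the static position error constant is infinite and e_ss = 1/(1+∞) = 0.

0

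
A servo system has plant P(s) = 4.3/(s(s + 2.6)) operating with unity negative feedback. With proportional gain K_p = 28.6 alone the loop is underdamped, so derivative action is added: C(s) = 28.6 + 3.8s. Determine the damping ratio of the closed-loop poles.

ζ = 0.854

Forward path: (28.6 + 3.8s)·4.3/(s(s+2.6)). The closed-loop characteristic equation is s² + (2.6 + 4.3·3.8)s + 4.3·28.6 = 0.
That is s² + 18.94s + 123 = 0, so ω_n = 11.09 rad/s and ζ = 18.94/(2·11.09) = 0.854.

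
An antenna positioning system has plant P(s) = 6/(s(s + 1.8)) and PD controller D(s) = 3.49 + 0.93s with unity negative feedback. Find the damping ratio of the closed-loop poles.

ζ = 0.806

Forward path: (3.49 + 0.93s)·6/(s(s+1.8)). The closed-loop characteristic equation is s² + (1.8 + 6·0.93)s + 6·3.49 = 0.
That is s² + 7.38s + 20.94 = 0, so ω_n = 4.576 rad/s and ζ = 7.38/(2·4.576) = 0.8064.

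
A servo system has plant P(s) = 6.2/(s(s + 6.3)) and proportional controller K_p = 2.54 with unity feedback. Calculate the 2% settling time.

From 1 + K_pP(s) = 0: s² + 6.3s + 15.75 = 0 ⇒ ω_n = 3.968, ζ = 0.7938.
2% settling time T_s ≈ 4/(ζω_n) = 4/3.15 = 1.27 s.

T_s ≈ 1.27 s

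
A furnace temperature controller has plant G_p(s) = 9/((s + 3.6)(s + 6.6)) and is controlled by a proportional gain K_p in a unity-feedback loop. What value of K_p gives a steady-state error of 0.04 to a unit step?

For a type-0 loop with proportional control, e_ss = 1/(1 + K_p·G_p(0)).
G_p(0) = 0.3788. Require 1/(1 + K_p·0.3788) = 0.04, so 1 + 0.3788·K_p = 25.
K_p = (25 − 1)/0.3788 = 63.4.

K_p = 63.4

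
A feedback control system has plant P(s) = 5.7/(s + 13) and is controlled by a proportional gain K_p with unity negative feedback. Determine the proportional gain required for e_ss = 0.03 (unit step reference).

K_p = 73.7

For a type-0 loop with proportional control, e_ss = 1/(1 + K_p·P(0)).
P(0) = 0.4385. Require 1/(1 + K_p·0.4385) = 0.03, so 1 + 0.4385·K_p = 33.33.
K_p = (33.33 − 1)/0.4385 = 73.7.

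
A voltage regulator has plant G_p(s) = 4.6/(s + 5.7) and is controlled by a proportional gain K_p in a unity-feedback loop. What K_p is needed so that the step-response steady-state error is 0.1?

K_p = 11.2

For a type-0 loop with proportional control, e_ss = 1/(1 + K_p·G_p(0)).
G_p(0) = 0.807. Require 1/(1 + K_p·0.807) = 0.1, so 1 + 0.807·K_p = 10.
K_p = (10 − 1)/0.807 = 11.2.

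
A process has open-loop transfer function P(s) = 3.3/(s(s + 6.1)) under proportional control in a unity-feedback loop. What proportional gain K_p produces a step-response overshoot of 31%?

K_p = 23.1

From %OS = 100·exp(−πζ/√(1−ζ²)) = 31%, ζ = −ln(0.31)/√(π²+ln²(0.31)) = 0.3493.
Characteristic equation s² + 6.1s + 3.3K_p = 0 gives ζ = 6.1/(2√(3.3K_p)).
Setting ζ = 0.3493: √(3.3K_p) = 6.1/(2·0.3493) = 8.731, so K_p = 76.24/3.3 = 23.1.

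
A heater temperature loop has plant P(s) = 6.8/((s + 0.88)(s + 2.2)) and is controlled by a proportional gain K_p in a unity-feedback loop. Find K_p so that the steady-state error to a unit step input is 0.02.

K_p = 14

The loop is type 0, so e_ss(step) = 1/(1 + K_pos) with K_pos = K_p·P(0).
P(0) = 3.512. Require 1/(1 + K_p·3.512) = 0.02, so 1 + 3.512·K_p = 50.
K_p = (50 − 1)/3.512 = 14.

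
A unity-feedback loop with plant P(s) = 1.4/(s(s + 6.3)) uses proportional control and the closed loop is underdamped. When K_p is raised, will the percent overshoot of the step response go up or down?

Characteristic equation s² + 6.3s + K_p·1.4 = 0: raising K_p raises ω_n while 2ζω_n = 6.3 is fixed, so ζ falls and overshoot grows.

increase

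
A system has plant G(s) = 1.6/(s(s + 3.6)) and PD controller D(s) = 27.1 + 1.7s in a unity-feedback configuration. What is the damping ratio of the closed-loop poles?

Forward path: (27.1 + 1.7s)·1.6/(s(s+3.6)). The closed-loop characteristic equation is s² + (3.6 + 1.6·1.7)s + 1.6·27.1 = 0.
That is s² + 6.32s + 43.36 = 0, so ω_n = 6.585 rad/s and ζ = 6.32/(2·6.585) = 0.4799.

ζ = 0.48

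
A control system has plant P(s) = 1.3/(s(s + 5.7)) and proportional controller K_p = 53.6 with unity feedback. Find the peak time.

The closed-loop denominator s² + 5.7s + 69.68 gives ω_n = √69.68 = 8.347 and ζ = 5.7/(2ω_n) = 0.3414.
Damped frequency ω_d = ω_n√(1−ζ²) = 7.846 rad/s, so peak time T_p = π/ω_d = 0.4 s.

T_p = 0.4 s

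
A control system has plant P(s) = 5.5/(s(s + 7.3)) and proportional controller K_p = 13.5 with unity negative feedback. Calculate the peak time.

The closed-loop denominator s² + 7.3s + 74.25 gives ω_n = √74.25 = 8.617 and ζ = 7.3/(2ω_n) = 0.4236.
Damped frequency ω_d = ω_n√(1−ζ²) = 7.806 rad/s, so peak time T_p = π/ω_d = 0.402 s.

T_p = 0.402 s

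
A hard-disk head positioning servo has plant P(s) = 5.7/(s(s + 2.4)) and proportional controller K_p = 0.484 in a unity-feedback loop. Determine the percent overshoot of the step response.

From 1 + K_pP(s) = 0: s² + 2.4s + 2.759 = 0 ⇒ ω_n = 1.661, ζ = 0.7225.
%OS = 100·exp(−πζ/√(1−ζ²)) = 100·exp(−π·0.7225/√0.478) = 3.75%.

3.75%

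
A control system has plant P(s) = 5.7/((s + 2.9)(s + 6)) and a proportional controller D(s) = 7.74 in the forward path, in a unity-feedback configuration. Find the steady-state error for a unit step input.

0.283

The loop is type 0. Static position error constant K_pos = D(0)·P(0) = 7.74·0.3276 = 2.536.
Steady-state error to a unit step: e_ss = 1/(1+K_pos) = 1/3.536 = 0.283.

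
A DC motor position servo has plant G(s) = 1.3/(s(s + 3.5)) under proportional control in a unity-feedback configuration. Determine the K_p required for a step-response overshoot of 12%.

From %OS = 100·exp(−πζ/√(1−ζ²)) = 12%, ζ = −ln(0.12)/√(π²+ln²(0.12)) = 0.5594.
Characteristic equation s² + 3.5s + 1.3K_p = 0 gives ζ = 3.5/(2√(1.3K_p)).
Setting ζ = 0.5594: √(1.3K_p) = 3.5/(2·0.5594) = 3.128, so K_p = 9.786/1.3 = 7.53.

K_p = 7.53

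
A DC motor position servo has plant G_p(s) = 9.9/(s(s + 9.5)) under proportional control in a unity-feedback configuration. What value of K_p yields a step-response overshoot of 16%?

K_p = 8.98

From %OS = 100·exp(−πζ/√(1−ζ²)) = 16%, ζ = −ln(0.16)/√(π²+ln²(0.16)) = 0.5039.
Characteristic equation s² + 9.5s + 9.9K_p = 0 gives ζ = 9.5/(2√(9.9K_p)).
Setting ζ = 0.5039: √(9.9K_p) = 9.5/(2·0.5039) = 9.427, so K_p = 88.87/9.9 = 8.98.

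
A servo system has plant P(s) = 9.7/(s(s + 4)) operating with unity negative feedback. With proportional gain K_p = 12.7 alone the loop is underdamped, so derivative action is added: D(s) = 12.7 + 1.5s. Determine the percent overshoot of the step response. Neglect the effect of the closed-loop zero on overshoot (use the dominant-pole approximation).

0.84%

Forward path: (12.7 + 1.5s)·9.7/(s(s+4)). The closed-loop characteristic equation is s² + (4 + 9.7·1.5)s + 9.7·12.7 = 0.
That is s² + 18.55s + 123.2 = 0, so ω_n = 11.1 rad/s and ζ = 18.55/(2·11.1) = 0.8357.
%OS = 100·exp(−πζ/√(1−ζ²)) = 0.84%.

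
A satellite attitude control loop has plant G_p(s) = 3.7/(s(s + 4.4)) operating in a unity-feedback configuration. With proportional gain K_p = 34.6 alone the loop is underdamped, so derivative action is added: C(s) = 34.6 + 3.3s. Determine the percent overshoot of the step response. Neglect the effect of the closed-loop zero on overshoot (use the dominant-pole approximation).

Forward path: (34.6 + 3.3s)·3.7/(s(s+4.4)). The closed-loop characteristic equation is s² + (4.4 + 3.7·3.3)s + 3.7·34.6 = 0.
That is s² + 16.61s + 128 = 0, so ω_n = 11.31 rad/s and ζ = 16.61/(2·11.31) = 0.734.
%OS = 100·exp(−πζ/√(1−ζ²)) = 3.35%.

3.35%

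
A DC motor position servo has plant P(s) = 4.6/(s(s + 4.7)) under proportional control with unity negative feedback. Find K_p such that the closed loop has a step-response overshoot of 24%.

From %OS = 100·exp(−πζ/√(1−ζ²)) = 24%, ζ = −ln(0.24)/√(π²+ln²(0.24)) = 0.4136.
Characteristic equation s² + 4.7s + 4.6K_p = 0 gives ζ = 4.7/(2√(4.6K_p)).
Setting ζ = 0.4136: √(4.6K_p) = 4.7/(2·0.4136) = 5.682, so K_p = 32.28/4.6 = 7.02.

K_p = 7.02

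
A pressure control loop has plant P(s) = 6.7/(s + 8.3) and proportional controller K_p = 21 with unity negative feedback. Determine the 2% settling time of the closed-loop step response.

Closed-loop transfer function: T(s) = K_p·P(s)/(1 + K_p·P(s)) = 140.7/(s + 8.3 + 140.7) = 140.7/(s + 149).
Time constant τ = 1/149 = 0.006711 s, so the 2% settling time is about 4τ = 0.0268 s.

T_s ≈ 0.0268 s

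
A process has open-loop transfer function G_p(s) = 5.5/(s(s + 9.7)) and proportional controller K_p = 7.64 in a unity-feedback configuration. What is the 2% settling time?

From 1 + K_pG_p(s) = 0: s² + 9.7s + 42.02 = 0 ⇒ ω_n = 6.482, ζ = 0.7482.
2% settling time T_s ≈ 4/(ζω_n) = 4/4.85 = 0.825 s.

T_s ≈ 0.825 s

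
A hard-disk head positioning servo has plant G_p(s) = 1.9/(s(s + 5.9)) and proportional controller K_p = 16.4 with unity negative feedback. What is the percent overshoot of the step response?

14.1%

The closed-loop denominator s² + 5.9s + 31.16 gives ω_n = √31.16 = 5.582 and ζ = 5.9/(2ω_n) = 0.5285.
%OS = 100·exp(−πζ/√(1−ζ²)) = 100·exp(−π·0.5285/√0.7207) = 14.1%.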